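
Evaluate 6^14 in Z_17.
By repeated squaring mod 17: 6^{1}≡6, 6^{2}≡2, 6^{4}≡4, 6^{8}≡16. Then 6^{14} = 6^{8+4+2} ≡ 16 × 4 × 2 ≡ 9 mod 17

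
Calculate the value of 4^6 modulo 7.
Using Fermat: 4^{6} ≡ 1 mod 7. 6 ≡ 0 mod 6. So 4^{6} ≡ 4^{0} ≡ 1 mod 7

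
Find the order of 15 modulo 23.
Powers of 15 mod 23: 15^1≡15, 15^2≡18, 15^3≡17, 15^4≡2, 15^5≡7, 15^6≡13, 15^7≡11, 15^8≡4, 15^9≡14, 15^10≡3, 15^11≡22, 15^12≡8, 15^13≡5, 15^14≡6, 15^15≡21, 15^16≡16, 15^17≡10, 15^18≡12, 15^19≡19, 15^20≡9, 15^21≡20, 15^22≡1. So the order of 15 is 22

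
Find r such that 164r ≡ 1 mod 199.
Since 199 is prime, by Fermat 164^(-1) ≡ 164^{197} ≡ 108 mod 199. Verify: 164 × 108 = 17712 ≡ 1 mod 199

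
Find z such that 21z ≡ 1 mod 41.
Since 41 is prime, by Fermat 21^(-1) ≡ 21^{39} ≡ 2 mod 41. Verify: 21 × 2 = 42 ≡ 1 mod 41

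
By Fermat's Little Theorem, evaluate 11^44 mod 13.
By Fermat: 11^{12} ≡ 1 (mod 13). 44 = 3×12 + 8. So 11^{44} ≡ 11^{8} ≡ 9 (mod 13)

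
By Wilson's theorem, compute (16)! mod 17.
By Wilson's theorem, (16)! ≡ -1 ≡ 16 mod 17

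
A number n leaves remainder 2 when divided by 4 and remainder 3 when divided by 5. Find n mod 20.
M = 4 × 5 = 20. M₁ = 5, y₁ ≡ 1 mod 4. M₂ = 4, y₂ ≡ 4 mod 5. n = 2×5×1 + 3×4×4 ≡ 18 mod 20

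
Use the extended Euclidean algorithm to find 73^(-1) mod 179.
Extended GCD: 73(-76) + 179(31) = 1. So 73^(-1) ≡ -76 ≡ 103 mod 179. Verify: 73 × 103 = 7519 ≡ 1 mod 179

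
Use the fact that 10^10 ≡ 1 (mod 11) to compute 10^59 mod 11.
By Fermat: 10^{10} ≡ 1 (mod 11). 59 = 5×10 + 9. So 10^{59} ≡ 10^{9} ≡ 10 (mod 11)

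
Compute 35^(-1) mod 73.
Since 73 is prime, by Fermat 35^(-1) ≡ 35^{71} ≡ 48 mod 73. Verify: 35 × 48 = 1680 ≡ 1 mod 73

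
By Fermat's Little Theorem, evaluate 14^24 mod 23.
By Fermat: 14^{22} ≡ 1 (mod 23). So 14^{24} = 14^{22} · 14^{2} ≡ 14^{2} ≡ 12 (mod 23)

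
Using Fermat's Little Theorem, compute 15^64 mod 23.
By Fermat: 15^{22} ≡ 1 (mod 23). 64 = 2×22 + 20. So 15^{64} ≡ 15^{20} ≡ 9 (mod 23)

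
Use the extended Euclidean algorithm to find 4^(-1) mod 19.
Extended GCD: 4(5) + 19(-1) = 1. So 4^(-1) ≡ 5 mod 19. Verify: 4 × 5 = 20 ≡ 1 mod 19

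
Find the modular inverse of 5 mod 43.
Since 43 is prime, by Fermat 5^(-1) ≡ 5^{41} ≡ 26 mod 43. Verify: 5 × 26 = 130 ≡ 1 mod 43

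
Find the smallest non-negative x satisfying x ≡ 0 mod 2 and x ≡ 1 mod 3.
M = 2 × 3 = 6. M₁ = 3, y₁ ≡ 1 mod 2. M₂ = 2, y₂ ≡ 2 mod 3. x = 0×3×1 + 1×2×2 ≡ 4 mod 6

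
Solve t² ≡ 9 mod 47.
The square roots of 9 mod 47 are 3 and 44. Verify: 3² = 9 ≡ 9 mod 47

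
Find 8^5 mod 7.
By repeated squaring mod 7: 8^{1}≡1, 8^{2}≡1, 8^{4}≡1. Then 8^{5} = 8^{4+1} ≡ 1 × 1 ≡ 1 mod 7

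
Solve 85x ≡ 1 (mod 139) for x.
Since 139 is prime, by Fermat 85^(-1) ≡ 85^{137} ≡ 18 (mod 139). Verify: 85 × 18 = 1530 ≡ 1 (mod 139)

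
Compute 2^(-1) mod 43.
Since 43 is prime, by Fermat 2^(-1) ≡ 2^{41} ≡ 22 mod 43. Verify: 2 × 22 = 44 ≡ 1 mod 43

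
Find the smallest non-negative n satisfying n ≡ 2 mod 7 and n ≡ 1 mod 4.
M = 7 × 4 = 28. M₁ = 4, y₁ ≡ 2 mod 7. M₂ = 7, y₂ ≡ 3 mod 4. n = 2×4×2 + 1×7×3 ≡ 9 mod 28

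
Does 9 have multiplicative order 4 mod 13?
Powers of 9 mod 13: 9^1≡9, 9^2≡3, 9^3≡1. Already 9^3≡1, so the order is 3 < 4. No, the actual order is 3.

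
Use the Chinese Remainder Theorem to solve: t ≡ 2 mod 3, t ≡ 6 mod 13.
M = 3 × 13 = 39. M₁ = 13, y₁ ≡ 1 mod 3. M₂ = 3, y₂ ≡ 9 mod 13. t = 2×13×1 + 6×3×9 ≡ 32 mod 39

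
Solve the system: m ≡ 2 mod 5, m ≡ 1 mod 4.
M = 5 × 4 = 20. M₁ = 4, y₁ ≡ 4 mod 5. M₂ = 5, y₂ ≡ 1 mod 4. m = 2×4×4 + 1×5×1 ≡ 17 mod 20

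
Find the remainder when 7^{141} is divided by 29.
By Fermat: 7^{28} ≡ 1 (mod 29). 141 = 5×28 + 1. So 7^{141} ≡ 7^{1} ≡ 7 (mod 29)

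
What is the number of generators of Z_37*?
Number of primitive roots mod 37 = φ(p-1) = φ(36) = 12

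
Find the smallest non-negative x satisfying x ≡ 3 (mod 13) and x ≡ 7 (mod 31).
M = 13 × 31 = 403. M₁ = 31, y₁ ≡ 8 (mod 13). M₂ = 13, y₂ ≡ 12 (mod 31). x = 3×31×8 + 7×13×12 ≡ 224 (mod 403)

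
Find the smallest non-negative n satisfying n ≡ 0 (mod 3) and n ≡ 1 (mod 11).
M = 3 × 11 = 33. M₁ = 11, y₁ ≡ 2 (mod 3). M₂ = 3, y₂ ≡ 4 (mod 11). n = 0×11×2 + 1×3×4 ≡ 12 (mod 33)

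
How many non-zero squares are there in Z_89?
For prime 89, there are (p-1)/2 = (89-1)/2 = 44 quadratic residues (excluding 0).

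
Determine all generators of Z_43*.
There are φ(42) = 12 primitive roots mod 43: {3, 5, 12, 18, 19, 20, 26, 28, 29, 30, 33, 34}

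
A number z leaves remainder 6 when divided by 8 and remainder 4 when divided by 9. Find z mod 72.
M = 8 × 9 = 72. M₁ = 9, y₁ ≡ 1 mod 8. M₂ = 8, y₂ ≡ 8 mod 9. z = 6×9×1 + 4×8×8 ≡ 22 mod 72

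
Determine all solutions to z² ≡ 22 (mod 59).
The square roots of 22 mod 59 are 9 and 50. Verify: 9² = 81 ≡ 22 (mod 59)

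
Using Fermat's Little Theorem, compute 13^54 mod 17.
By Fermat: 13^{16} ≡ 1 mod 17. 54 = 3×16 + 6. So 13^{54} ≡ 13^{6} ≡ 16 mod 17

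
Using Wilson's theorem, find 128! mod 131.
(130)! = (128)! × (129) × (130) ≡ -1 (mod 131). So (128)! ≡ -1 × [(130)(129)]^(-1) ≡ 65 (mod 131)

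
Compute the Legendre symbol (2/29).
(2/29) = 2^{14} mod 29 = -1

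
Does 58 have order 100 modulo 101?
58^{25} ≡ 1 (mod 101) and 25 < 100, so ord_101(58) = 25 ≠ 100 and 58 is not a primitive root.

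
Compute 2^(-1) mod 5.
Since 5 is prime, by Fermat 2^(-1) ≡ 2^{3} ≡ 3 mod 5. Verify: 2 × 3 = 6 ≡ 1 mod 5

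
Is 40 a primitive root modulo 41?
40^{2} ≡ 1 (mod 41) and 2 < 40, so ord_41(40) = 2 ≠ 40 and 40 is not a primitive root.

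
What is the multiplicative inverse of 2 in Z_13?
Since 13 is prime, by Fermat 2^(-1) ≡ 2^{11} ≡ 7 mod 13. Verify: 2 × 7 = 14 ≡ 1 mod 13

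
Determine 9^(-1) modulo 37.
Since 37 is prime, by Fermat 9^(-1) ≡ 9^{35} ≡ 33 (mod 37). Verify: 9 × 33 = 297 ≡ 1 (mod 37)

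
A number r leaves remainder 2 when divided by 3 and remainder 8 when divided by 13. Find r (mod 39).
M = 3 × 13 = 39. M₁ = 13, y₁ ≡ 1 (mod 3). M₂ = 3, y₂ ≡ 9 (mod 13). r = 2×13×1 + 8×3×9 ≡ 8 (mod 39)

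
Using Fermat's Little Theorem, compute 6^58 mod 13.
By Fermat: 6^{12} ≡ 1 (mod 13). 58 = 4×12 + 10. So 6^{58} ≡ 6^{10} ≡ 4 (mod 13)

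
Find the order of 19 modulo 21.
Powers of 19 mod 21: 19^1≡19, 19^2≡4, 19^3≡13, 19^4≡16, 19^5≡10, 19^6≡1. Order = 6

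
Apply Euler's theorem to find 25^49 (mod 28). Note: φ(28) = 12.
By Euler: 25^{12} ≡ 1 (mod 28) since gcd(25, 28) = 1. 49 = 4×12 + 1. So 25^{49} ≡ 25^{1} ≡ 25 (mod 28)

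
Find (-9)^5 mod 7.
By repeated squaring mod 7: (-9)^{1}≡5, (-9)^{2}≡4, (-9)^{4}≡2. Then (-9)^{5} = (-9)^{4+1} ≡ 2 × 5 ≡ 3 mod 7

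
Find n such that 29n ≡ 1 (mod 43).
Since 43 is prime, by Fermat 29^(-1) ≡ 29^{41} ≡ 3 (mod 43). Verify: 29 × 3 = 87 ≡ 1 (mod 43)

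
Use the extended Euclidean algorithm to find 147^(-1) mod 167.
Extended GCD: 147(25) + 167(-22) = 1. So 147^(-1) ≡ 25 (mod 167). Verify: 147 × 25 = 3675 ≡ 1 (mod 167)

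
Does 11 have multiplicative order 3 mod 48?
Powers of 11 mod 48: 11^1≡11, 11^2≡25, 11^3≡35, 11^4≡1. 11^3≡35≢1, so ord ≠ 3. No, the actual order is 4.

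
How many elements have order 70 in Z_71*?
Number of primitive roots mod 71 = φ(p-1) = φ(70) = 24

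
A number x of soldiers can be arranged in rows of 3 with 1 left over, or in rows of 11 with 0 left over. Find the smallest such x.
M = 3 × 11 = 33. M₁ = 11, y₁ ≡ 2 mod 3. M₂ = 3, y₂ ≡ 4 mod 11. x = 1×11×2 + 0×3×4 ≡ 22 mod 33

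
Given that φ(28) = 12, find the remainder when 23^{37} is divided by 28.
By Euler: 23^{12} ≡ 1 mod 28 since gcd(23, 28) = 1. 37 = 3×12 + 1. So 23^{37} ≡ 23^{1} ≡ 23 mod 28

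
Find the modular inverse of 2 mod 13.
Since 13 is prime, by Fermat 2^(-1) ≡ 2^{11} ≡ 7 (mod 13). Verify: 2 × 7 = 14 ≡ 1 (mod 13)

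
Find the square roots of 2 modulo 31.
The square roots of 2 mod 31 are 8 and 23. Verify: 8² = 64 ≡ 2 (mod 31)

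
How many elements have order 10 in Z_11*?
There are φ(11-1) = φ(10) = 4 primitive roots modulo 11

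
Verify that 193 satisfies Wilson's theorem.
(192)! mod 193 = 192. Since this equals -1 mod 193, Wilson confirms 193 is prime.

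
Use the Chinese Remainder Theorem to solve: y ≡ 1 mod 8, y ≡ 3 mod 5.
M = 8 × 5 = 40. M₁ = 5, y₁ ≡ 5 mod 8. M₂ = 8, y₂ ≡ 2 mod 5. y = 1×5×5 + 3×8×2 ≡ 33 mod 40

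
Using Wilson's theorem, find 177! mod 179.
(178)! = (177)! × (178) ≡ -1 mod 179. So (177)! ≡ -1 × (178)^(-1) ≡ (-1)×(-1) = 1 mod 179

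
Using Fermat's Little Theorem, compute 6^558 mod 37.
By Fermat: 6^{36} ≡ 1 (mod 37). 558 ≡ 18 (mod 36). So 6^{558} ≡ 6^{18} ≡ 36 (mod 37)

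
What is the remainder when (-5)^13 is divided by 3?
Using Fermat: (-5)^{2} ≡ 1 (mod 3). 13 ≡ 1 (mod 2). So (-5)^{13} ≡ (-5)^{1} ≡ 1 (mod 3)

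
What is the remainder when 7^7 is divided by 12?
By repeated squaring (mod 12): 7^{1}≡7, 7^{2}≡1, 7^{4}≡1. Then 7^{7} = 7^{4+2+1} ≡ 1 × 1 × 7 ≡ 7 (mod 12)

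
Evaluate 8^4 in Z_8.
8^{4} = 4096 ≡ 0 mod 8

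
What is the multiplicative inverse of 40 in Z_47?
Since 47 is prime, by Fermat 40^(-1) ≡ 40^{45} ≡ 20 mod 47. Verify: 40 × 20 = 800 ≡ 1 mod 47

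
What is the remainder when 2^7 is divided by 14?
By repeated squaring (mod 14): 2^{1}≡2, 2^{2}≡4, 2^{4}≡2. Then 2^{7} = 2^{4+2+1} ≡ 2 × 4 × 2 ≡ 2 (mod 14)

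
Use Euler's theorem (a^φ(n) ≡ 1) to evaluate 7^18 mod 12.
By Euler: 7^{4} ≡ 1 (mod 12) since gcd(7, 12) = 1. 18 = 4×4 + 2. So 7^{18} ≡ 7^{2} ≡ 1 (mod 12)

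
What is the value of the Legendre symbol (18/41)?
(18/41) = 18^{20} mod 41 = 1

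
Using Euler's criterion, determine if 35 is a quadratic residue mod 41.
By Euler's criterion: 35^{20} ≡ 40 mod 41. Since this equals -1 (≡ 40), 35 is not a QR.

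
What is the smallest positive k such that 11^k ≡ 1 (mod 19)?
Powers of 11 mod 19: 11^1≡11, 11^2≡7, 11^3≡1. Order = 3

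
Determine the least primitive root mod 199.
g = 3. Powers: [3, 9, 27, 81, 44, 132, 197, 193, ...] generates all 198 non-zero residues.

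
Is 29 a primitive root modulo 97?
ord_97(29) divides 96. For each prime q|96: 29^{48}≡96, 29^{32}≡35, none ≡ 1. So 29 has order 96 and is a primitive root mod 97.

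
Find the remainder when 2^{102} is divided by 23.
By Fermat: 2^{22} ≡ 1 mod 23. 102 = 4×22 + 14. So 2^{102} ≡ 2^{14} ≡ 8 mod 23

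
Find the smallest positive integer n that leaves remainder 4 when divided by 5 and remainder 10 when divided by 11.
M = 5 × 11 = 55. M₁ = 11, y₁ ≡ 1 (mod 5). M₂ = 5, y₂ ≡ 9 (mod 11). n = 4×11×1 + 10×5×9 ≡ 54 (mod 55)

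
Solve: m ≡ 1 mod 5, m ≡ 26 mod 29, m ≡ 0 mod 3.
M = 5 × 29 × 3 = 435. M₁ = 87, y₁ ≡ 3 mod 5. M₂ = 15, y₂ ≡ 2 mod 29. M₃ = 145, y₃ ≡ 1 mod 3. m = 1×87×3 + 26×15×2 + 0×145×1 ≡ 171 mod 435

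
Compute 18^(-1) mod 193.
Since 193 is prime, by Fermat 18^(-1) ≡ 18^{191} ≡ 118 mod 193. Verify: 18 × 118 = 2124 ≡ 1 mod 193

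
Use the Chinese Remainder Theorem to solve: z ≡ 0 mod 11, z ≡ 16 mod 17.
M = 11 × 17 = 187. M₁ = 17, y₁ ≡ 2 mod 11. M₂ = 11, y₂ ≡ 14 mod 17. z = 0×17×2 + 16×11×14 ≡ 33 mod 187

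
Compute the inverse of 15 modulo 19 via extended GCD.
Extended GCD: 15(-5) + 19(4) = 1. So 15^(-1) ≡ -5 ≡ 14 (mod 19). Verify: 15 × 14 = 210 ≡ 1 (mod 19)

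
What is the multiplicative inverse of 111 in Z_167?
Since 167 is prime, by Fermat 111^(-1) ≡ 111^{165} ≡ 164 (mod 167). Verify: 111 × 164 = 18204 ≡ 1 (mod 167)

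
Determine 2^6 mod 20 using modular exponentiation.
By repeated squaring mod 20: 2^{1}≡2, 2^{2}≡4, 2^{4}≡16. Then 2^{6} = 2^{4+2} ≡ 16 × 4 ≡ 4 mod 20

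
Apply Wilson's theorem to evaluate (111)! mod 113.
(112)! = (111)! × (112) ≡ -1 mod 113. So (111)! ≡ -1 × (112)^(-1) ≡ (-1)×(-1) = 1 mod 113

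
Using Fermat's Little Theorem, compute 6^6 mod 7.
By Fermat's Little Theorem, 6^{6} ≡ 1 mod 7 since 7 is prime and gcd(6, 7) = 1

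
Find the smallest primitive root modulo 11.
g = 2. Powers: [2, 4, 8, 5, 10, 9, 7, ...] generates all 10 non-zero residues.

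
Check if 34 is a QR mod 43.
By Euler's criterion: 34^{21} ≡ 42 (mod 43). Since this equals -1 (≡ 42), 34 is not a QR.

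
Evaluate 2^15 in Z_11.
Using Fermat: 2^{10} ≡ 1 (mod 11). 15 ≡ 5 (mod 10). So 2^{15} ≡ 2^{5} ≡ 10 (mod 11)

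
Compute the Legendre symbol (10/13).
(10/13) = 10^{6} mod 13 = 1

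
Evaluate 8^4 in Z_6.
8^{4} = 4096 ≡ 4 mod 6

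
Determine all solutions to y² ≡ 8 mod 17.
The square roots of 8 mod 17 are 12 and 5. Verify: 12² = 144 ≡ 8 mod 17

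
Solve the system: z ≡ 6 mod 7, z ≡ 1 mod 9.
M = 7 × 9 = 63. M₁ = 9, y₁ ≡ 4 mod 7. M₂ = 7, y₂ ≡ 4 mod 9. z = 6×9×4 + 1×7×4 ≡ 55 mod 63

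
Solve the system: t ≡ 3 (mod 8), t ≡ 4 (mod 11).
M = 8 × 11 = 88. M₁ = 11, y₁ ≡ 3 (mod 8). M₂ = 8, y₂ ≡ 7 (mod 11). t = 3×11×3 + 4×8×7 ≡ 59 (mod 88)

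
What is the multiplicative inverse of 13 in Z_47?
Since 47 is prime, by Fermat 13^(-1) ≡ 13^{45} ≡ 29 mod 47. Verify: 13 × 29 = 377 ≡ 1 mod 47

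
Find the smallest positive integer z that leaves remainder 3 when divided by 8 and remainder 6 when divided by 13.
M = 8 × 13 = 104. M₁ = 13, y₁ ≡ 5 (mod 8). M₂ = 8, y₂ ≡ 5 (mod 13). z = 3×13×5 + 6×8×5 ≡ 19 (mod 104)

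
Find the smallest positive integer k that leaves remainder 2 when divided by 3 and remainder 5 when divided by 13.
M = 3 × 13 = 39. M₁ = 13, y₁ ≡ 1 mod 3. M₂ = 3, y₂ ≡ 9 mod 13. k = 2×13×1 + 5×3×9 ≡ 5 mod 39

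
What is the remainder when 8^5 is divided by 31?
By repeated squaring (mod 31): 8^{1}≡8, 8^{2}≡2, 8^{4}≡4. Then 8^{5} = 8^{4+1} ≡ 4 × 8 ≡ 1 (mod 31)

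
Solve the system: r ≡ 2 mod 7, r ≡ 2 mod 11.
M = 7 × 11 = 77. M₁ = 11, y₁ ≡ 2 mod 7. M₂ = 7, y₂ ≡ 8 mod 11. r = 2×11×2 + 2×7×8 ≡ 2 mod 77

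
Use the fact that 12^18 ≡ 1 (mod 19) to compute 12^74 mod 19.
By Fermat: 12^{18} ≡ 1 (mod 19). 74 = 4×18 + 2. So 12^{74} ≡ 12^{2} ≡ 11 (mod 19)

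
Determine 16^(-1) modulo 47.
Since 47 is prime, by Fermat 16^(-1) ≡ 16^{45} ≡ 3 mod 47. Verify: 16 × 3 = 48 ≡ 1 mod 47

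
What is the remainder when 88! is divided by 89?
By Wilson's theorem, (88)! ≡ -1 ≡ 88 (mod 89)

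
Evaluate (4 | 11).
(4/11) = 4^{5} mod 11 = 1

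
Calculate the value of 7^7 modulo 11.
By repeated squaring mod 11: 7^{1}≡7, 7^{2}≡5, 7^{4}≡3. Then 7^{7} = 7^{4+2+1} ≡ 3 × 5 × 7 ≡ 6 mod 11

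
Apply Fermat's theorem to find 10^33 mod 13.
By Fermat: 10^{12} ≡ 1 mod 13. 33 = 2×12 + 9. So 10^{33} ≡ 10^{9} ≡ 12 mod 13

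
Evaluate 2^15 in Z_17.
By repeated squaring (mod 17): 2^{1}≡2, 2^{2}≡4, 2^{4}≡16, 2^{8}≡1. Then 2^{15} = 2^{8+4+2+1} ≡ 1 × 16 × 4 × 2 ≡ 9 (mod 17)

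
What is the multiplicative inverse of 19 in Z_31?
Since 31 is prime, by Fermat 19^(-1) ≡ 19^{29} ≡ 18 (mod 31). Verify: 19 × 18 = 342 ≡ 1 (mod 31)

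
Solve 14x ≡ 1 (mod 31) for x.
Since 31 is prime, by Fermat 14^(-1) ≡ 14^{29} ≡ 20 (mod 31). Verify: 14 × 20 = 280 ≡ 1 (mod 31)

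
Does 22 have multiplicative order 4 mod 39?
Powers of 22 mod 39: 22^1≡22, 22^2≡16, 22^3≡1. Already 22^3≡1, so the order is 3 < 4. No, the actual order is 3.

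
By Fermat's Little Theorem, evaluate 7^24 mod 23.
By Fermat: 7^{22} ≡ 1 mod 23. So 7^{24} = 7^{22} · 7^{2} ≡ 7^{2} ≡ 3 mod 23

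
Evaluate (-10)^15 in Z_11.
Using Fermat: (-10)^{10} ≡ 1 (mod 11). 15 ≡ 5 (mod 10). So (-10)^{15} ≡ (-10)^{5} ≡ 1 (mod 11)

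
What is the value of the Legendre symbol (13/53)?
(13/53) = 13^{26} mod 53 = 1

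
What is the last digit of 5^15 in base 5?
By repeated squaring mod 5: 5^{1}≡0, 5^{2}≡0, 5^{4}≡0, 5^{8}≡0. Then 5^{15} = 5^{8+4+2+1} ≡ 0 × 0 × 0 × 0 ≡ 0 mod 5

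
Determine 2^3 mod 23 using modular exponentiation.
2^{3} = 8 ≡ 8 mod 23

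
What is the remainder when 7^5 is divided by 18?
By repeated squaring mod 18: 7^{1}≡7, 7^{2}≡13, 7^{4}≡7. Then 7^{5} = 7^{4+1} ≡ 7 × 7 ≡ 13 mod 18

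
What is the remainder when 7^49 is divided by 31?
Using Fermat: 7^{30} ≡ 1 mod 31. 49 ≡ 19 mod 30. So 7^{49} ≡ 7^{19} ≡ 14 mod 31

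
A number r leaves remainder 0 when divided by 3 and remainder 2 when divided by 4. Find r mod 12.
M = 3 × 4 = 12. M₁ = 4, y₁ ≡ 1 mod 3. M₂ = 3, y₂ ≡ 3 mod 4. r = 0×4×1 + 2×3×3 ≡ 6 mod 12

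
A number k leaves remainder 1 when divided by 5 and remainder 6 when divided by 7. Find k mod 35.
M = 5 × 7 = 35. M₁ = 7, y₁ ≡ 3 mod 5. M₂ = 5, y₂ ≡ 3 mod 7. k = 1×7×3 + 6×5×3 ≡ 6 mod 35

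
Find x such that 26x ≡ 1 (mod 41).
Since 41 is prime, by Fermat 26^(-1) ≡ 26^{39} ≡ 30 (mod 41). Verify: 26 × 30 = 780 ≡ 1 (mod 41)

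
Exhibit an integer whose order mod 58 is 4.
17 has order 4 mod 58 since 17^{4} ≡ 1 mod 58 and no smaller power works.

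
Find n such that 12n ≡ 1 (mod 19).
Since 19 is prime, by Fermat 12^(-1) ≡ 12^{17} ≡ 8 (mod 19). Verify: 12 × 8 = 96 ≡ 1 (mod 19)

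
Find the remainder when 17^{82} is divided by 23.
By Fermat: 17^{22} ≡ 1 (mod 23). 82 = 3×22 + 16. So 17^{82} ≡ 17^{16} ≡ 2 (mod 23)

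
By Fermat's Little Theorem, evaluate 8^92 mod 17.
By Fermat: 8^{16} ≡ 1 (mod 17). 92 = 5×16 + 12. So 8^{92} ≡ 8^{12} ≡ 16 (mod 17)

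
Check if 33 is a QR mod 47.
By Euler's criterion: 33^{23} ≡ 46 mod 47. Since this equals -1 (≡ 46), 33 is not a QR.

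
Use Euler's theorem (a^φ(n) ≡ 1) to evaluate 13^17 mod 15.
By Euler: 13^{8} ≡ 1 (mod 15) since gcd(13, 15) = 1. 17 = 2×8 + 1. So 13^{17} ≡ 13^{1} ≡ 13 (mod 15)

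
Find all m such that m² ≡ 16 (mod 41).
The square roots of 16 mod 41 are 37 and 4. Verify: 37² = 1369 ≡ 16 (mod 41)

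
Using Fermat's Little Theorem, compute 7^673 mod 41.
By Fermat: 7^{40} ≡ 1 mod 41. 673 ≡ 33 mod 40. So 7^{673} ≡ 7^{33} ≡ 29 mod 41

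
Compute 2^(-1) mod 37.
Since 37 is prime, by Fermat 2^(-1) ≡ 2^{35} ≡ 19 mod 37. Verify: 2 × 19 = 38 ≡ 1 mod 37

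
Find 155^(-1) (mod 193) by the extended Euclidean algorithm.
Extended GCD: 155(66) + 193(-53) = 1. So 155^(-1) ≡ 66 (mod 193). Verify: 155 × 66 = 10230 ≡ 1 (mod 193)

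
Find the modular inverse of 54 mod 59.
Since 59 is prime, by Fermat 54^(-1) ≡ 54^{57} ≡ 47 (mod 59). Verify: 54 × 47 = 2538 ≡ 1 (mod 59)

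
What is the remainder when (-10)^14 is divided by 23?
By repeated squaring (mod 23): (-10)^{1}≡13, (-10)^{2}≡8, (-10)^{4}≡18, (-10)^{8}≡2. Then (-10)^{14} = (-10)^{8+4+2} ≡ 2 × 18 × 8 ≡ 12 (mod 23)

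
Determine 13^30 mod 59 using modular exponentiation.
By repeated squaring (mod 59): 13^{1}≡13, 13^{2}≡51, 13^{4}≡5, 13^{8}≡25, 13^{16}≡35. Then 13^{30} = 13^{16+8+4+2} ≡ 35 × 25 × 5 × 51 ≡ 46 (mod 59)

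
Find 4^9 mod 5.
Using Fermat: 4^{4} ≡ 1 mod 5. 9 ≡ 1 mod 4. So 4^{9} ≡ 4^{1} ≡ 4 mod 5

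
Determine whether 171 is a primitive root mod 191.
ord_191(171) divides 190. For each prime q|190: 171^{95}≡190, 171^{38}≡109, 171^{10}≡5, none ≡ 1. So 171 has order 190 and is a primitive root mod 191.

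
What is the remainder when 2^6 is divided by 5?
Using Fermat: 2^{4} ≡ 1 (mod 5). 6 ≡ 2 (mod 4). So 2^{6} ≡ 2^{2} ≡ 4 (mod 5)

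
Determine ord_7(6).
Powers of 6 mod 7: 6^1≡6, 6^2≡1. ord_7(6) = 2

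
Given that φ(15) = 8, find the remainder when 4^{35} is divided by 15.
By Euler: 4^{8} ≡ 1 (mod 15) since gcd(4, 15) = 1. 35 = 4×8 + 3. So 4^{35} ≡ 4^{3} ≡ 4 (mod 15)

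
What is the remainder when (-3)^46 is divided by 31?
Using Fermat: (-3)^{30} ≡ 1 (mod 31). 46 ≡ 16 (mod 30). So (-3)^{46} ≡ (-3)^{16} ≡ 28 (mod 31)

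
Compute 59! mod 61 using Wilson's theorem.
(60)! = (59)! × (60) ≡ -1 mod 61. So (59)! ≡ -1 × (60)^(-1) ≡ (-1)×(-1) = 1 mod 61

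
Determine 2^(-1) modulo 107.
Since 107 is prime, by Fermat 2^(-1) ≡ 2^{105} ≡ 54 mod 107. Verify: 2 × 54 = 108 ≡ 1 mod 107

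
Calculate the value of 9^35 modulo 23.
Using Fermat: 9^{22} ≡ 1 mod 23. 35 ≡ 13 mod 22. So 9^{35} ≡ 9^{13} ≡ 12 mod 23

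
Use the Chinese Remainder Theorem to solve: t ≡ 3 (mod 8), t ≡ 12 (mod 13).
M = 8 × 13 = 104. M₁ = 13, y₁ ≡ 5 (mod 8). M₂ = 8, y₂ ≡ 5 (mod 13). t = 3×13×5 + 12×8×5 ≡ 51 (mod 104)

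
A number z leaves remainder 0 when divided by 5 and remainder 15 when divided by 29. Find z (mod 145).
M = 5 × 29 = 145. M₁ = 29, y₁ ≡ 4 (mod 5). M₂ = 5, y₂ ≡ 6 (mod 29). z = 0×29×4 + 15×5×6 ≡ 15 (mod 145)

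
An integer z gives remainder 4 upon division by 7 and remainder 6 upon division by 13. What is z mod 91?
M = 7 × 13 = 91. M₁ = 13, y₁ ≡ 6 mod 7. M₂ = 7, y₂ ≡ 2 mod 13. z = 4×13×6 + 6×7×2 ≡ 32 mod 91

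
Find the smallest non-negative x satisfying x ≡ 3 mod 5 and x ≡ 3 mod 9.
M = 5 × 9 = 45. M₁ = 9, y₁ ≡ 4 mod 5. M₂ = 5, y₂ ≡ 2 mod 9. x = 3×9×4 + 3×5×2 ≡ 3 mod 45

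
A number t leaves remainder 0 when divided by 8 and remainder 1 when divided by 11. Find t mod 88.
M = 8 × 11 = 88. M₁ = 11, y₁ ≡ 3 mod 8. M₂ = 8, y₂ ≡ 7 mod 11. t = 0×11×3 + 1×8×7 ≡ 56 mod 88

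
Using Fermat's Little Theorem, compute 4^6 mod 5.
By Fermat: 4^{4} ≡ 1 (mod 5). So 4^{6} = 4^{4} · 4^{2} ≡ 4^{2} ≡ 1 (mod 5)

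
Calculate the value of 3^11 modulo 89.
By repeated squaring (mod 89): 3^{1}≡3, 3^{2}≡9, 3^{4}≡81, 3^{8}≡64. Then 3^{11} = 3^{8+2+1} ≡ 64 × 9 × 3 ≡ 37 (mod 89)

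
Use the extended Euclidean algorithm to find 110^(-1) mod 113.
Extended GCD: 110(-38) + 113(37) = 1. So 110^(-1) ≡ -38 ≡ 75 mod 113. Verify: 110 × 75 = 8250 ≡ 1 mod 113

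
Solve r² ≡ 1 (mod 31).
The square roots of 1 mod 31 are 1 and 30. Verify: 1² = 1 ≡ 1 (mod 31)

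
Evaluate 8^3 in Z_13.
8^{3} = 512 ≡ 5 mod 13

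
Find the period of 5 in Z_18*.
Powers of 5 mod 18: 5^1≡5, 5^2≡7, 5^3≡17, 5^4≡13, 5^5≡11, 5^6≡1. ord_18(5) = 6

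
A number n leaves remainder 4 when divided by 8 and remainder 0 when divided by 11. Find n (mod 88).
M = 8 × 11 = 88. M₁ = 11, y₁ ≡ 3 (mod 8). M₂ = 8, y₂ ≡ 7 (mod 11). n = 4×11×3 + 0×8×7 ≡ 44 (mod 88)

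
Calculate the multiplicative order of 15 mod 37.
Powers of 15 mod 37: 15^1≡15, 15^2≡3, 15^3≡8, 15^4≡9, 15^5≡24, 15^6≡27, 15^7≡35, 15^8≡7, 15^9≡31, 15^10≡21, 15^11≡19, 15^12≡26, 15^13≡20, 15^14≡4, 15^15≡23, 15^16≡12, 15^17≡32, 15^18≡36, 15^19≡22, 15^20≡34, 15^21≡29, 15^22≡28, 15^23≡13, 15^24≡10, 15^25≡2, 15^26≡30, 15^27≡6, 15^28≡16, 15^29≡18, 15^30≡11, 15^31≡17, 15^32≡33, 15^33≡14, 15^34≡25, 15^35≡5, 15^36≡1. So the order of 15 is 36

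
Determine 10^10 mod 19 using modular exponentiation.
By repeated squaring mod 19: 10^{1}≡10, 10^{2}≡5, 10^{4}≡6, 10^{8}≡17. Then 10^{10} = 10^{8+2} ≡ 17 × 5 ≡ 9 mod 19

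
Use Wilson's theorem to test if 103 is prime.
(102)! mod 103 = 102. Since 102 ≡ -1 (mod 103), 103 is prime.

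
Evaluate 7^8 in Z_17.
By repeated squaring (mod 17): 7^{1}≡7, 7^{2}≡15, 7^{4}≡4, 7^{8}≡16. So 7^{8} ≡ 16 (mod 17)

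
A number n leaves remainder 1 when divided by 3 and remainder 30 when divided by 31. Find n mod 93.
M = 3 × 31 = 93. M₁ = 31, y₁ ≡ 1 mod 3. M₂ = 3, y₂ ≡ 21 mod 31. n = 1×31×1 + 30×3×21 ≡ 61 mod 93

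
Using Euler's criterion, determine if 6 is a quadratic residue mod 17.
By Euler's criterion: 6^{8} ≡ 16 (mod 17). Since this equals -1 (≡ 16), 6 is not a QR.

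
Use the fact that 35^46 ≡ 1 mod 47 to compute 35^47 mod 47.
By Fermat: 35^{46} ≡ 1 mod 47. So 35^{47} = 35^{46} · 35^{1} ≡ 35^{1} ≡ 35 mod 47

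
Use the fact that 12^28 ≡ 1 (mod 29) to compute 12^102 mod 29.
By Fermat: 12^{28} ≡ 1 (mod 29). 102 = 3×28 + 18. So 12^{102} ≡ 12^{18} ≡ 28 (mod 29)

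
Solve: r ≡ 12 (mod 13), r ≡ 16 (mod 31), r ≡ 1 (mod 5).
M = 13 × 31 × 5 = 2015. M₁ = 155, y₁ ≡ 12 (mod 13). M₂ = 65, y₂ ≡ 21 (mod 31). M₃ = 403, y₃ ≡ 2 (mod 5). r = 12×155×12 + 16×65×21 + 1×403×2 ≡ 636 (mod 2015)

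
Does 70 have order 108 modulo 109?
ord_109(70) divides 108. For each prime q|108: 70^{54}≡108, 70^{36}≡45, none ≡ 1. So 70 has order 108 and is a primitive root mod 109.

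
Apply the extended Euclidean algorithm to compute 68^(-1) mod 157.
Extended GCD: 68(-30) + 157(13) = 1. So 68^(-1) ≡ -30 ≡ 127 (mod 157). Verify: 68 × 127 = 8636 ≡ 1 (mod 157)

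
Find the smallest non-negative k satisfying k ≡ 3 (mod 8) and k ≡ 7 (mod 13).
M = 8 × 13 = 104. M₁ = 13, y₁ ≡ 5 (mod 8). M₂ = 8, y₂ ≡ 5 (mod 13). k = 3×13×5 + 7×8×5 ≡ 59 (mod 104)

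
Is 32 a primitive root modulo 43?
32^{14} ≡ 1 mod 43 and 14 < 42, so ord_43(32) = 14 ≠ 42 and 32 is not a primitive root.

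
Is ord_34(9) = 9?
Powers of 9 mod 34: 9^1≡9, 9^2≡13, 9^3≡15, 9^4≡33, 9^5≡25, 9^6≡21, 9^7≡19, 9^8≡1. Already 9^8≡1, so the order is 8 < 9. No, the actual order is 8.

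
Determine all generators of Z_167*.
There are φ(166) = 82 primitive roots mod 167: {5, 10, 13, 15, 17, 20, 23, 26, 30, 34, 35, 37, 39, 40, 41, 43, 45, 46, 51, 52, 53, 55, 59, 60, 67, 68, 69, 70, 71, 73, 74, 78, 79, 80, 82, 83, 86, 90, 91, 92, 95, 101, 102, 103, 104, 105, 106, 109, 110, 111, 113, 117, 118, 119, 120, 123, 125, 129, 131, 134, 135, 136, 138, 139, 140, 142, 143, 145, 146, 148, 149, 151, 153, 155, 156, 158, 159, 160, 161, 163, 164, 165}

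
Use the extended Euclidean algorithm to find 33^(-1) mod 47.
Extended GCD: 33(10) + 47(-7) = 1. So 33^(-1) ≡ 10 (mod 47). Verify: 33 × 10 = 330 ≡ 1 (mod 47)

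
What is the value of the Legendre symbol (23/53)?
(23/53) = 23^{26} mod 53 = -1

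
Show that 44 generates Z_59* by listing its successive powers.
44^1, 44^2, ..., 44^{58} mod 59: [44, 48, 47, 3, 14, 26, 23, 9, 42, 19, 10, 27, 8, 57, 30, 22, 24, 53, 31, 7, 13, 41, 34, 21, 39, 5, 43, 4, 58, 15, 11, 12, 56, 45, 33, 36, 50, 17, 40, 49, 32, 51, 2, 29, 37, 35, 6, 28, 52, 46, 18, 25, 38, 20, 54, 16, 55, 1]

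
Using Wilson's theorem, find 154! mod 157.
(156)! = (154)! × (155) × (156) ≡ -1 (mod 157). So (154)! ≡ -1 × [(156)(155)]^(-1) ≡ 78 (mod 157)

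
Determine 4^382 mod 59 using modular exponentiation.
Using Fermat: 4^{58} ≡ 1 (mod 59). 382 ≡ 34 (mod 58). So 4^{382} ≡ 4^{34} ≡ 21 (mod 59)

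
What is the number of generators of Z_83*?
There are φ(83-1) = φ(82) = 40 primitive roots modulo 83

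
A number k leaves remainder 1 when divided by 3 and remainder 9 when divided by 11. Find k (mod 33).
M = 3 × 11 = 33. M₁ = 11, y₁ ≡ 2 (mod 3). M₂ = 3, y₂ ≡ 4 (mod 11). k = 1×11×2 + 9×3×4 ≡ 31 (mod 33)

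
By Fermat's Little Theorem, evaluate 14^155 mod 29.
By Fermat: 14^{28} ≡ 1 (mod 29). 155 = 5×28 + 15. So 14^{155} ≡ 14^{15} ≡ 15 (mod 29)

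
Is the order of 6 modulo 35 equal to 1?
Powers of 6 mod 35: 6^1≡6, 6^2≡1. 6^1≡6≢1, so ord ≠ 1. No, the actual order is 2.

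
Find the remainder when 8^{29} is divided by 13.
By Fermat: 8^{12} ≡ 1 (mod 13). 29 = 2×12 + 5. So 8^{29} ≡ 8^{5} ≡ 8 (mod 13)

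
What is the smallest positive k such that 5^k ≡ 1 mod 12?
Powers of 5 mod 12: 5^1≡5, 5^2≡1. So the order of 5 is 2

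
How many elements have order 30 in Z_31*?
A prime p has φ(p-1) primitive roots; here φ(30) = 8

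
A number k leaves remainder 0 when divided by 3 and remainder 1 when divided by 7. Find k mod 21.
M = 3 × 7 = 21. M₁ = 7, y₁ ≡ 1 mod 3. M₂ = 3, y₂ ≡ 5 mod 7. k = 0×7×1 + 1×3×5 ≡ 15 mod 21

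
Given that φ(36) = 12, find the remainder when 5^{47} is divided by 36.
By Euler: 5^{12} ≡ 1 mod 36 since gcd(5, 36) = 1. 47 = 3×12 + 11. So 5^{47} ≡ 5^{11} ≡ 29 mod 36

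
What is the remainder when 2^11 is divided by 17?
By repeated squaring mod 17: 2^{1}≡2, 2^{2}≡4, 2^{4}≡16, 2^{8}≡1. Then 2^{11} = 2^{8+2+1} ≡ 1 × 4 × 2 ≡ 8 mod 17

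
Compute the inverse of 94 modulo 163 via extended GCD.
Extended GCD: 94(-26) + 163(15) = 1. So 94^(-1) ≡ -26 ≡ 137 mod 163. Verify: 94 × 137 = 12878 ≡ 1 mod 163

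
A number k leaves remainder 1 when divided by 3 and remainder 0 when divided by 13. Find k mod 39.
M = 3 × 13 = 39. M₁ = 13, y₁ ≡ 1 mod 3. M₂ = 3, y₂ ≡ 9 mod 13. k = 1×13×1 + 0×3×9 ≡ 13 mod 39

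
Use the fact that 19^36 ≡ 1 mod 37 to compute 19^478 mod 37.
By Fermat: 19^{36} ≡ 1 mod 37. 478 ≡ 10 mod 36. So 19^{478} ≡ 19^{10} ≡ 3 mod 37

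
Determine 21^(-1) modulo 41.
Since 41 is prime, by Fermat 21^(-1) ≡ 21^{39} ≡ 2 (mod 41). Verify: 21 × 2 = 42 ≡ 1 (mod 41)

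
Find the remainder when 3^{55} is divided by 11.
By Fermat: 3^{10} ≡ 1 mod 11. 55 = 5×10 + 5. So 3^{55} ≡ 3^{5} ≡ 1 mod 11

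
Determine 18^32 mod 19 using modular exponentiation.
Using Fermat: 18^{18} ≡ 1 (mod 19). 32 ≡ 14 (mod 18). So 18^{32} ≡ 18^{14} ≡ 1 (mod 19)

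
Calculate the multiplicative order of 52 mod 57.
Powers of 52 mod 57: 52^1≡52, 52^2≡25, 52^3≡46, 52^4≡55, 52^5≡10, 52^6≡7, 52^7≡22, 52^8≡4, 52^9≡37, 52^10≡43, 52^11≡13, 52^12≡49, 52^13≡40, 52^14≡28, 52^15≡31, 52^16≡16, 52^17≡34, 52^18≡1. So the order of 52 is 18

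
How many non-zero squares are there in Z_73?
Exactly half the non-zero residues mod a prime are QRs: (73-1)/2 = 36.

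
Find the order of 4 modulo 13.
Powers of 4 mod 13: 4^1≡4, 4^2≡3, 4^3≡12, 4^4≡9, 4^5≡10, 4^6≡1. Order = 6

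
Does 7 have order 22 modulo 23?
ord_23(7) divides 22. For each prime q|22: 7^{11}≡22, 7^{2}≡3, none ≡ 1. So 7 has order 22 and is a primitive root mod 23.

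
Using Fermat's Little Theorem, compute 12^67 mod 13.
By Fermat: 12^{12} ≡ 1 mod 13. 67 = 5×12 + 7. So 12^{67} ≡ 12^{7} ≡ 12 mod 13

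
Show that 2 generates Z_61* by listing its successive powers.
2^1, 2^2, ..., 2^{60} mod 61: [2, 4, 8, 16, 32, 3, 6, 12, 24, 48, 35, 9, 18, 36, 11, 22, 44, 27, 54, 47, 33, 5, 10, 20, 40, 19, 38, 15, 30, 60, 59, 57, 53, 45, 29, 58, 55, 49, 37, 13, 26, 52, 43, 25, 50, 39, 17, 34, 7, 14, 28, 56, 51, 41, 21, 42, 23, 46, 31, 1]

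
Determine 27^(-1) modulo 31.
Since 31 is prime, by Fermat 27^(-1) ≡ 27^{29} ≡ 23 mod 31. Verify: 27 × 23 = 621 ≡ 1 mod 31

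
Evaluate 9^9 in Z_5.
Using Fermat: 9^{4} ≡ 1 (mod 5). 9 ≡ 1 (mod 4). So 9^{9} ≡ 9^{1} ≡ 4 (mod 5)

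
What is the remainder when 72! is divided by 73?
By Wilson's theorem, (72)! ≡ -1 ≡ 72 (mod 73)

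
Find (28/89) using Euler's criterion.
(28/89) = 28^{44} mod 89 = -1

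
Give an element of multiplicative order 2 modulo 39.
14 has order 2 mod 39 since 14^{2} ≡ 1 mod 39 and no smaller power works.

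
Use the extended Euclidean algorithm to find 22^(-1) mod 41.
Extended GCD: 22(-13) + 41(7) = 1. So 22^(-1) ≡ -13 ≡ 28 (mod 41). Verify: 22 × 28 = 616 ≡ 1 (mod 41)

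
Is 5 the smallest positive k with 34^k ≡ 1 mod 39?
Powers of 34 mod 39: 34^1≡34, 34^2≡25, 34^3≡31, 34^4≡1. Already 34^4≡1, so the order is 4 < 5. No, the actual order is 4.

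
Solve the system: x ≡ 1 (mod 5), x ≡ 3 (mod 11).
M = 5 × 11 = 55. M₁ = 11, y₁ ≡ 1 (mod 5). M₂ = 5, y₂ ≡ 9 (mod 11). x = 1×11×1 + 3×5×9 ≡ 36 (mod 55)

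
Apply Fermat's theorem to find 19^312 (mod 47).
By Fermat: 19^{46} ≡ 1 (mod 47). 312 ≡ 36 (mod 46). So 19^{312} ≡ 19^{36} ≡ 12 (mod 47)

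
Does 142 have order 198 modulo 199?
ord_199(142) divides 198. For each prime q|198: 142^{99}≡198, 142^{66}≡92, 142^{18}≡125, none ≡ 1. So 142 has order 198 and is a primitive root mod 199.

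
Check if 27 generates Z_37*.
27^{6} ≡ 1 (mod 37) and 6 < 36, so ord_37(27) = 6 ≠ 36 and 27 is not a primitive root.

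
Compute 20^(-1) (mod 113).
Since 113 is prime, by Fermat 20^(-1) ≡ 20^{111} ≡ 17 (mod 113). Verify: 20 × 17 = 340 ≡ 1 (mod 113)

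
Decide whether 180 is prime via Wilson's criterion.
(179)! mod 180 = 0. Since 0 ≢ -1 mod 180, 180 is not prime.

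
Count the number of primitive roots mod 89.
Number of primitive roots mod 89 = φ(p-1) = φ(88) = 40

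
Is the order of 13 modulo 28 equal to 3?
Powers of 13 mod 28: 13^1≡13, 13^2≡1. Already 13^2≡1, so the order is 2 < 3. No, the actual order is 2.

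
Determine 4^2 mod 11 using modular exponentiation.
4^{2} = 16 ≡ 5 mod 11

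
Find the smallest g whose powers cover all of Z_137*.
g = 3. Powers: [3, 9, 27, 81, 106, 44, 132, 122, 92, ...] generates all 136 non-zero residues.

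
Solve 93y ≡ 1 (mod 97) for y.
Since 97 is prime, by Fermat 93^(-1) ≡ 93^{95} ≡ 24 (mod 97). Verify: 93 × 24 = 2232 ≡ 1 (mod 97)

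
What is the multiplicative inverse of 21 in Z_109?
Since 109 is prime, by Fermat 21^(-1) ≡ 21^{107} ≡ 26 (mod 109). Verify: 21 × 26 = 546 ≡ 1 (mod 109)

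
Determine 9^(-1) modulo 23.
Since 23 is prime, by Fermat 9^(-1) ≡ 9^{21} ≡ 18 (mod 23). Verify: 9 × 18 = 162 ≡ 1 (mod 23)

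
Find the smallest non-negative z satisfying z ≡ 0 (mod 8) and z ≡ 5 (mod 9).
M = 8 × 9 = 72. M₁ = 9, y₁ ≡ 1 (mod 8). M₂ = 8, y₂ ≡ 8 (mod 9). z = 0×9×1 + 5×8×8 ≡ 32 (mod 72)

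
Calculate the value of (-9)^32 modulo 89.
By repeated squaring (mod 89): (-9)^{1}≡80, (-9)^{2}≡81, (-9)^{4}≡64, (-9)^{8}≡2, (-9)^{16}≡4, (-9)^{32}≡16. So (-9)^{32} ≡ 16 (mod 89)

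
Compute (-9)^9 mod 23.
By repeated squaring (mod 23): (-9)^{1}≡14, (-9)^{2}≡12, (-9)^{4}≡6, (-9)^{8}≡13. Then (-9)^{9} = (-9)^{8+1} ≡ 13 × 14 ≡ 21 (mod 23)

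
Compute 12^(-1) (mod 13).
Since 13 is prime, by Fermat 12^(-1) ≡ 12^{11} ≡ 12 (mod 13). Verify: 12 × 12 = 144 ≡ 1 (mod 13)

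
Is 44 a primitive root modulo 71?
ord_71(44) divides 70. For each prime q|70: 44^{35}≡70, 44^{14}≡57, 44^{10}≡45, none ≡ 1. So 44 has order 70 and is a primitive root mod 71.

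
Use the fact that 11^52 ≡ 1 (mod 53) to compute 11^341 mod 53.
By Fermat: 11^{52} ≡ 1 (mod 53). 341 ≡ 29 (mod 52). So 11^{341} ≡ 11^{29} ≡ 6 (mod 53)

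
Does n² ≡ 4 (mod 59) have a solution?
By Euler's criterion: 4^{29} ≡ 1 (mod 59). Since this equals 1, 4 is a QR.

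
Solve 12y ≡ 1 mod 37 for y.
Since 37 is prime, by Fermat 12^(-1) ≡ 12^{35} ≡ 34 mod 37. Verify: 12 × 34 = 408 ≡ 1 mod 37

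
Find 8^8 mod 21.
By repeated squaring mod 21: 8^{1}≡8, 8^{2}≡1, 8^{4}≡1, 8^{8}≡1. So 8^{8} ≡ 1 mod 21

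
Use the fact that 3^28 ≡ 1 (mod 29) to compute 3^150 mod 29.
By Fermat: 3^{28} ≡ 1 (mod 29). 150 = 5×28 + 10. So 3^{150} ≡ 3^{10} ≡ 5 (mod 29)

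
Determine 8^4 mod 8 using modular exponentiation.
8^{4} = 4096 ≡ 0 mod 8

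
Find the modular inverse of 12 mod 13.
Since 13 is prime, by Fermat 12^(-1) ≡ 12^{11} ≡ 12 (mod 13). Verify: 12 × 12 = 144 ≡ 1 (mod 13)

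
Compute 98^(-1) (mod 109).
Since 109 is prime, by Fermat 98^(-1) ≡ 98^{107} ≡ 99 (mod 109). Verify: 98 × 99 = 9702 ≡ 1 (mod 109)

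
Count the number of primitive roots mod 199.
There are φ(199-1) = φ(198) = 60 primitive roots modulo 199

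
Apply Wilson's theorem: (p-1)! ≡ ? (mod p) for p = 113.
By Wilson's theorem, (112)! ≡ -1 ≡ 112 (mod 113)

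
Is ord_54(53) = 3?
Powers of 53 mod 54: 53^1≡53, 53^2≡1. Already 53^2≡1, so the order is 2 < 3. No, the actual order is 2.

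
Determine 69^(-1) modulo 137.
Since 137 is prime, by Fermat 69^(-1) ≡ 69^{135} ≡ 2 mod 137. Verify: 69 × 2 = 138 ≡ 1 mod 137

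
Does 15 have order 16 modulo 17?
15^{8} ≡ 1 (mod 17) and 8 < 16, so ord_17(15) = 8 ≠ 16 and 15 is not a primitive root.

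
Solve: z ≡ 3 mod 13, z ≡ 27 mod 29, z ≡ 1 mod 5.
M = 13 × 29 × 5 = 1885. M₁ = 145, y₁ ≡ 7 mod 13. M₂ = 65, y₂ ≡ 25 mod 29. M₃ = 377, y₃ ≡ 3 mod 5. z = 3×145×7 + 27×65×25 + 1×377×3 ≡ 926 mod 1885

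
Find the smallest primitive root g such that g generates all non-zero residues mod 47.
g = 5. Powers: [5, 25, 31, 14, 23, 21, ...] generates all 46 non-zero residues.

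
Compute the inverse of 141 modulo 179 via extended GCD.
Extended GCD: 141(-33) + 179(26) = 1. So 141^(-1) ≡ -33 ≡ 146 (mod 179). Verify: 141 × 146 = 20586 ≡ 1 (mod 179)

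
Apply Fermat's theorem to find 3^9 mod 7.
By Fermat: 3^{6} ≡ 1 mod 7. So 3^{9} = 3^{6} · 3^{3} ≡ 3^{3} ≡ 6 mod 7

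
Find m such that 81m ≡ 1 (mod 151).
Since 151 is prime, by Fermat 81^(-1) ≡ 81^{149} ≡ 110 (mod 151). Verify: 81 × 110 = 8910 ≡ 1 (mod 151)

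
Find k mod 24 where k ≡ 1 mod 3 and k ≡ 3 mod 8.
M = 3 × 8 = 24. M₁ = 8, y₁ ≡ 2 mod 3. M₂ = 3, y₂ ≡ 3 mod 8. k = 1×8×2 + 3×3×3 ≡ 19 mod 24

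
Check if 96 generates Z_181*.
ord_181(96) divides 180. For each prime q|180: 96^{90}≡180, 96^{60}≡48, 96^{36}≡59, none ≡ 1. So 96 has order 180 and is a primitive root mod 181.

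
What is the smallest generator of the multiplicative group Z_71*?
g = 7. For each prime q|70: 7^{35}≡70, 7^{14}≡54, 7^{10}≡45, none ≡ 1, so ord_71(7) = 70 and 7 is a primitive root.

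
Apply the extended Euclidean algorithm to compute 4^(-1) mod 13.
Extended GCD: 4(-3) + 13(1) = 1. So 4^(-1) ≡ -3 ≡ 10 mod 13. Verify: 4 × 10 = 40 ≡ 1 mod 13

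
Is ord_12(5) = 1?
Powers of 5 mod 12: 5^1≡5, 5^2≡1. 5^1≡5≢1, so ord ≠ 1. No, the actual order is 2.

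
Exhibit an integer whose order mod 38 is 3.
7 has order 3 mod 38 since 7^{3} ≡ 1 (mod 38) and no smaller power works.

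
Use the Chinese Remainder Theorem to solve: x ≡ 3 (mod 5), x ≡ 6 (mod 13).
M = 5 × 13 = 65. M₁ = 13, y₁ ≡ 2 (mod 5). M₂ = 5, y₂ ≡ 8 (mod 13). x = 3×13×2 + 6×5×8 ≡ 58 (mod 65)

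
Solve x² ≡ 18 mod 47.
The square roots of 18 mod 47 are 21 and 26. Verify: 21² = 441 ≡ 18 mod 47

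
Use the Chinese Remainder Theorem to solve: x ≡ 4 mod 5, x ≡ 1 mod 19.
M = 5 × 19 = 95. M₁ = 19, y₁ ≡ 4 mod 5. M₂ = 5, y₂ ≡ 4 mod 19. x = 4×19×4 + 1×5×4 ≡ 39 mod 95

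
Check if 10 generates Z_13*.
10^{6} ≡ 1 mod 13 and 6 < 12, so ord_13(10) = 6 ≠ 12 and 10 is not a primitive root.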